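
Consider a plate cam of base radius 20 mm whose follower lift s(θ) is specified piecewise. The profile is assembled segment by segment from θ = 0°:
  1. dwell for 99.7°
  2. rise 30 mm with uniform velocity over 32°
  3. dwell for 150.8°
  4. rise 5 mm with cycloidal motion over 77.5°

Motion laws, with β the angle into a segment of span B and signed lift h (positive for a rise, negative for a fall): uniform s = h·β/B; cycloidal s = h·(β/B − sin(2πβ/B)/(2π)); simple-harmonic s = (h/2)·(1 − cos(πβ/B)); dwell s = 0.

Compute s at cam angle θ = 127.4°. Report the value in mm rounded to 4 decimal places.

seg 1 [0°–99.7°] dwell: s stays 0.0000
seg 2 [99.7°–131.7°] uniform, h=30: θ=127.4° here. β=27.7, B=32. 30·27.7/32 = 25.9688 → s = 25.9688

25.9688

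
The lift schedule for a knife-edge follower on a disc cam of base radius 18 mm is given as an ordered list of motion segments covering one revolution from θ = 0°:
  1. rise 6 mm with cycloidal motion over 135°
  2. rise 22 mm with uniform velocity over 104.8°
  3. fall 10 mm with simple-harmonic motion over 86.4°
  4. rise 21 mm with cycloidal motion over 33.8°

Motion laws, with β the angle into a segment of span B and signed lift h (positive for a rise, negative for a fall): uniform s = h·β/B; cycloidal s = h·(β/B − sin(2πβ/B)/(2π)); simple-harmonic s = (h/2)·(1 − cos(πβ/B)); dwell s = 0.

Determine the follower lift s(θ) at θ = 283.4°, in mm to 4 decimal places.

seg 1 [0°–135°] cycloidal, h=6: full span → s += 6 → s = 6.0000
seg 2 [135°–239.8°] uniform, h=22: full span → s += 22 → s = 28.0000
seg 3 [239.8°–326.2°] simple-harmonic, h=-10: θ=283.4° here. β=43.6, B=86.4. -10/2·(1 − cos(π·0.5046)) = -5.0727 → s = 22.9273

22.9273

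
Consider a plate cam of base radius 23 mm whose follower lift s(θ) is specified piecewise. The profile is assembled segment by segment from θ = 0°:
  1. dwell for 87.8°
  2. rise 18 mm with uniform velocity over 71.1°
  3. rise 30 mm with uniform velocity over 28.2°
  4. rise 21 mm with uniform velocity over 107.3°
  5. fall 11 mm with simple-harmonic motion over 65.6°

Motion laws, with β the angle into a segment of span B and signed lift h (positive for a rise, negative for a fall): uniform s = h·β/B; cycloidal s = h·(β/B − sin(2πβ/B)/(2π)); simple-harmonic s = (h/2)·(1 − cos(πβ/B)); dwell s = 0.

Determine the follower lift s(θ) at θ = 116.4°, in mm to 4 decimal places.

seg 1 [0°–87.8°] dwell: s stays 0.0000
seg 2 [87.8°–158.9°] uniform, h=18: θ=116.4° here. β=28.6, B=71.1. 18·28.6/71.1 = 7.2405 → s = 7.2405

7.2405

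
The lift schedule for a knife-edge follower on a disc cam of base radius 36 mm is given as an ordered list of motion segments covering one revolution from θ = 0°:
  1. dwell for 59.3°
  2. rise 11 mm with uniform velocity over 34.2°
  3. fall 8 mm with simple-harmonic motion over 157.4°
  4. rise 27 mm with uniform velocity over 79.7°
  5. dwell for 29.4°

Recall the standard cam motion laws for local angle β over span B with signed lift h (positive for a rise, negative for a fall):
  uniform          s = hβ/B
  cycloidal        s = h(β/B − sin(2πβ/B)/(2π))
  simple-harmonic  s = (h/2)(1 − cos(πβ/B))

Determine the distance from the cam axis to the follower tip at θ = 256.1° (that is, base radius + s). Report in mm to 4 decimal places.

seg 1 [0°–59.3°] dwell: s stays 0.0000
seg 2 [59.3°–93.5°] uniform, h=11: full span → s += 11 → s = 11.0000
seg 3 [93.5°–250.9°] simple-harmonic, h=-8: full span → s += -8 → s = 3.0000
seg 4 [250.9°–330.6°] uniform, h=27: θ=256.1° here. β=5.2, B=79.7. 27·5.2/79.7 = 1.7616 → s = 4.7616
radial distance = base radius + s = 36 + 4.7616 = 40.7616

40.7616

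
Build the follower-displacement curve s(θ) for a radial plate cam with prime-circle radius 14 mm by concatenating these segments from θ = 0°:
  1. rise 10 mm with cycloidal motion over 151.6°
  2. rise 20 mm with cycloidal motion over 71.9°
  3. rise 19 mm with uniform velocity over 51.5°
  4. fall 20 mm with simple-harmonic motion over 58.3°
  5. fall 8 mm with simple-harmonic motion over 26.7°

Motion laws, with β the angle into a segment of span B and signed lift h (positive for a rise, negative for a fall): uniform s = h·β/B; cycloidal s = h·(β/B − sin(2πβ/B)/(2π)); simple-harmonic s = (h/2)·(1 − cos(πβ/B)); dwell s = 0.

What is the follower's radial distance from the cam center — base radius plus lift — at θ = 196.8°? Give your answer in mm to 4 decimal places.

seg 1 [0°–151.6°] cycloidal, h=10: full span → s += 10 → s = 10.0000
seg 2 [151.6°–223.5°] cycloidal, h=20: θ=196.8° here. β=45.2, B=71.9. 20·(0.6287 − sin(2π·0.6287)/(2π)) = 14.8748 → s = 24.8748
radial distance = base radius + s = 14 + 24.8748 = 38.8748

38.8748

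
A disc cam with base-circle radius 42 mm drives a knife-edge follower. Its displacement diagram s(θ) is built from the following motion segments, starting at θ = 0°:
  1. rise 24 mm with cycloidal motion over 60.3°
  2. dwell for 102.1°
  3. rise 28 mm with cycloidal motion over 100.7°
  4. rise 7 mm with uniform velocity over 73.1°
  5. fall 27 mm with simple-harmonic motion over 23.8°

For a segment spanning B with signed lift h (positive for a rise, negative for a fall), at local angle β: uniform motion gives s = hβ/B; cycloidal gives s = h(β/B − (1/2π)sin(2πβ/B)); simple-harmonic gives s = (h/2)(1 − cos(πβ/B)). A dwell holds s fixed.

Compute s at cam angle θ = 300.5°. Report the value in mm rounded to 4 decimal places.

seg 1 [0°–60.3°] cycloidal, h=24: full span → s += 24 → s = 24.0000
seg 2 [60.3°–162.4°] dwell: s stays 24.0000
seg 3 [162.4°–263.1°] cycloidal, h=28: full span → s += 28 → s = 52.0000
seg 4 [263.1°–336.2°] uniform, h=7: θ=300.5° here. β=37.4, B=73.1. 7·37.4/73.1 = 3.5814 → s = 55.5814

55.5814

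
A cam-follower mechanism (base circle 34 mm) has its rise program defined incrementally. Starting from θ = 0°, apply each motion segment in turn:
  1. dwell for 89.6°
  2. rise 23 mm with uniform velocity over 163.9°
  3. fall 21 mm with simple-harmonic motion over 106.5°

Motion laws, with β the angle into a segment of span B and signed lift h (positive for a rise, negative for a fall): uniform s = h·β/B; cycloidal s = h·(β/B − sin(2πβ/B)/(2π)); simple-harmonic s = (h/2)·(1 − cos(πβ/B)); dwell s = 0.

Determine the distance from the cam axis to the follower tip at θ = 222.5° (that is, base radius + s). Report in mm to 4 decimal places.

seg 1 [0°–89.6°] dwell: s stays 0.0000
seg 2 [89.6°–253.5°] uniform, h=23: θ=222.5° here. β=132.9, B=163.9. 23·132.9/163.9 = 18.6498 → s = 18.6498
radial distance = base radius + s = 34 + 18.6498 = 52.6498

52.6498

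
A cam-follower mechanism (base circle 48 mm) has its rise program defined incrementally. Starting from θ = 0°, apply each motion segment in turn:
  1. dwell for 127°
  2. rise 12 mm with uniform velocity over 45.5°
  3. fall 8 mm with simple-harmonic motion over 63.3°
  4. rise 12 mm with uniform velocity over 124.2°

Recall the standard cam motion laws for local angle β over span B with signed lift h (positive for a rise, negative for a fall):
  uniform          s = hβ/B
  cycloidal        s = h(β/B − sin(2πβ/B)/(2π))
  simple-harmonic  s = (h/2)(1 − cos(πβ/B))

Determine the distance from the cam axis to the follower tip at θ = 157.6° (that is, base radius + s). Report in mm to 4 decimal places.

seg 1 [0°–127°] dwell: s stays 0.0000
seg 2 [127°–172.5°] uniform, h=12: θ=157.6° here. β=30.6, B=45.5. 12·30.6/45.5 = 8.0703 → s = 8.0703
radial distance = base radius + s = 48 + 8.0703 = 56.0703

56.0703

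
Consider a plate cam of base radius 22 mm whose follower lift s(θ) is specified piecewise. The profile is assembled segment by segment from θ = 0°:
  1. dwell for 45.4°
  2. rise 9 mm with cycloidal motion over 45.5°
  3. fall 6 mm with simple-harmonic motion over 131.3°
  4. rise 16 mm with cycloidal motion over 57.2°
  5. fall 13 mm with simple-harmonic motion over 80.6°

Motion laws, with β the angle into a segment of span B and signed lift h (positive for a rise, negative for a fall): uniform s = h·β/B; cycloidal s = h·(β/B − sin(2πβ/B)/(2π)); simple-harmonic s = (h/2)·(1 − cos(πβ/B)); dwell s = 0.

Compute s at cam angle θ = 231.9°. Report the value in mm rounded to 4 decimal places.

seg 1 [0°–45.4°] dwell: s stays 0.0000
seg 2 [45.4°–90.9°] cycloidal, h=9: full span → s += 9 → s = 9.0000
seg 3 [90.9°–222.2°] simple-harmonic, h=-6: full span → s += -6 → s = 3.0000
seg 4 [222.2°–279.4°] cycloidal, h=16: θ=231.9° here. β=9.7, B=57.2. 16·(0.1696 − sin(2π·0.1696)/(2π)) = 0.4850 → s = 3.4850

3.4850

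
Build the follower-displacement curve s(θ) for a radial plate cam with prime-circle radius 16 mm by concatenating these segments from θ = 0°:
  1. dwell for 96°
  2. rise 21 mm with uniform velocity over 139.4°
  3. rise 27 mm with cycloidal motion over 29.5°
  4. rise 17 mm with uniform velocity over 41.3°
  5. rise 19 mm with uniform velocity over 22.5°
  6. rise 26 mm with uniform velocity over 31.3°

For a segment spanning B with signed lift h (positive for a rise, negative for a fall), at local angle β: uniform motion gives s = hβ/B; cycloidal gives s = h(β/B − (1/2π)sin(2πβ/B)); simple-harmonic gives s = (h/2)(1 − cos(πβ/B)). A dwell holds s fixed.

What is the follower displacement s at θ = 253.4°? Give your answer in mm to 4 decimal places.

seg 1 [0°–96°] dwell: s stays 0.0000
seg 2 [96°–235.4°] uniform, h=21: full span → s += 21 → s = 21.0000
seg 3 [235.4°–264.9°] cycloidal, h=27: θ=253.4° here. β=18, B=29.5. 27·(0.6102 − sin(2π·0.6102)/(2π)) = 19.2172 → s = 40.2172

40.2172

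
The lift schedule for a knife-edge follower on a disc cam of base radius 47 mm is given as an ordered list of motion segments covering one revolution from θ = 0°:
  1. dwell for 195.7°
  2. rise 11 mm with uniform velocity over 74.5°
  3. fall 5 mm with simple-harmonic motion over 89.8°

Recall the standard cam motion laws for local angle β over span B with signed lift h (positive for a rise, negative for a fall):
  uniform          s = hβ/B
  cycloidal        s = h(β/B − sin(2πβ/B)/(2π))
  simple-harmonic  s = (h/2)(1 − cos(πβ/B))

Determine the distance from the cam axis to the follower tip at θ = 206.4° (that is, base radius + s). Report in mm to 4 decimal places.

seg 1 [0°–195.7°] dwell: s stays 0.0000
seg 2 [195.7°–270.2°] uniform, h=11: θ=206.4° here. β=10.7, B=74.5. 11·10.7/74.5 = 1.5799 → s = 1.5799
radial distance = base radius + s = 47 + 1.5799 = 48.5799

48.5799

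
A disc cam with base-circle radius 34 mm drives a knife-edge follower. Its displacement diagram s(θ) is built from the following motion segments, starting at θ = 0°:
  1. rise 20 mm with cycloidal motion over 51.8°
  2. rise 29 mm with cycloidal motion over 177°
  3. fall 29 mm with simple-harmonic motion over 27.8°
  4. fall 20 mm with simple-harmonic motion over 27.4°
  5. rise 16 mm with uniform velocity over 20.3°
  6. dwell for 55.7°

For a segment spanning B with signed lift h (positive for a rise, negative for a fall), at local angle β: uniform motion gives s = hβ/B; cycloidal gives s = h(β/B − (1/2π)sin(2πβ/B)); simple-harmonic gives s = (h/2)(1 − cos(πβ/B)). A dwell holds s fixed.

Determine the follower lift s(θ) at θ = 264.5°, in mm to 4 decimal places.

seg 1 [0°–51.8°] cycloidal, h=20: full span → s += 20 → s = 20.0000
seg 2 [51.8°–228.8°] cycloidal, h=29: full span → s += 29 → s = 49.0000
seg 3 [228.8°–256.6°] simple-harmonic, h=-29: full span → s += -29 → s = 20.0000
seg 4 [256.6°–284°] simple-harmonic, h=-20: θ=264.5° here. β=7.9, B=27.4. -20/2·(1 − cos(π·0.2883)) = -3.8293 → s = 16.1707

16.1707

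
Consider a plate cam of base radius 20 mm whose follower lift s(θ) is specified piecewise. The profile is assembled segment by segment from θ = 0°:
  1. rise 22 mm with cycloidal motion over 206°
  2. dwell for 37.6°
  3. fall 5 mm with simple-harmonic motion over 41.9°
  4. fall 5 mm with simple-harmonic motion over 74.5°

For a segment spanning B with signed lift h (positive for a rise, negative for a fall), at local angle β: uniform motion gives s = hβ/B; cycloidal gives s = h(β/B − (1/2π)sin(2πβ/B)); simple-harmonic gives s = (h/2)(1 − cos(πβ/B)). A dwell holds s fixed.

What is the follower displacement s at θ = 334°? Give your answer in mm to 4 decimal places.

seg 1 [0°–206°] cycloidal, h=22: full span → s += 22 → s = 22.0000
seg 2 [206°–243.6°] dwell: s stays 22.0000
seg 3 [243.6°–285.5°] simple-harmonic, h=-5: full span → s += -5 → s = 17.0000
seg 4 [285.5°–360°] simple-harmonic, h=-5: θ=334° here. β=48.5, B=74.5. -5/2·(1 − cos(π·0.6510)) = -3.6420 → s = 13.3580

13.3580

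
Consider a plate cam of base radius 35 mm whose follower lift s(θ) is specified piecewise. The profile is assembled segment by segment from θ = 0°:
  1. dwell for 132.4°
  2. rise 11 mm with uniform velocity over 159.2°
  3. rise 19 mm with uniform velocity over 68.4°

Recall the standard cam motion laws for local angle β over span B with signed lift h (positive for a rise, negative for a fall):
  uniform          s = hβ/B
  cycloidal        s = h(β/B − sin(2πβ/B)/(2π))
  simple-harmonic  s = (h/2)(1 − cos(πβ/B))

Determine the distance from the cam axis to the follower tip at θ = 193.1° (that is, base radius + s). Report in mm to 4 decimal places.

seg 1 [0°–132.4°] dwell: s stays 0.0000
seg 2 [132.4°–291.6°] uniform, h=11: θ=193.1° here. β=60.7, B=159.2. 11·60.7/159.2 = 4.1941 → s = 4.1941
radial distance = base radius + s = 35 + 4.1941 = 39.1941

39.1941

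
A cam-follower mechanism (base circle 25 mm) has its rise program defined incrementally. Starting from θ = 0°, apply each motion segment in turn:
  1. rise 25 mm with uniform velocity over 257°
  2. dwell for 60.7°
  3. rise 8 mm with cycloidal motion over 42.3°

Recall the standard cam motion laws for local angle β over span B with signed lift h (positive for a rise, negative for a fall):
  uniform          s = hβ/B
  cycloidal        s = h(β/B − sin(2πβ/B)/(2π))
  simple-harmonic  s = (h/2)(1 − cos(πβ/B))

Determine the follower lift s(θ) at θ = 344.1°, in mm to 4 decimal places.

seg 1 [0°–257°] uniform, h=25: full span → s += 25 → s = 25.0000
seg 2 [257°–317.7°] dwell: s stays 25.0000
seg 3 [317.7°–360°] cycloidal, h=8: θ=344.1° here. β=26.4, B=42.3. 8·(0.6241 − sin(2π·0.6241)/(2π)) = 5.8882 → s = 30.8882

30.8882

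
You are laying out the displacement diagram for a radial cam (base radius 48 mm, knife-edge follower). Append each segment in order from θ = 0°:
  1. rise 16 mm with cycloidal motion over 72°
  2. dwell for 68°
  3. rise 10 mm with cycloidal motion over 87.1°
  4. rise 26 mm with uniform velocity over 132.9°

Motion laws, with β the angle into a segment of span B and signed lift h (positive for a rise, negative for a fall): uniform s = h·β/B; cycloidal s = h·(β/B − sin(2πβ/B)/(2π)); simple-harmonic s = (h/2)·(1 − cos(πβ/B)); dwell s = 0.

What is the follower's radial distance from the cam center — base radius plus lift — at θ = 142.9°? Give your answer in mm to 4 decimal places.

seg 1 [0°–72°] cycloidal, h=16: full span → s += 16 → s = 16.0000
seg 2 [72°–140°] dwell: s stays 16.0000
seg 3 [140°–227.1°] cycloidal, h=10: θ=142.9° here. β=2.9, B=87.1. 10·(0.0333 − sin(2π·0.0333)/(2π)) = 0.0024 → s = 16.0024
radial distance = base radius + s = 48 + 16.0024 = 64.0024

64.0024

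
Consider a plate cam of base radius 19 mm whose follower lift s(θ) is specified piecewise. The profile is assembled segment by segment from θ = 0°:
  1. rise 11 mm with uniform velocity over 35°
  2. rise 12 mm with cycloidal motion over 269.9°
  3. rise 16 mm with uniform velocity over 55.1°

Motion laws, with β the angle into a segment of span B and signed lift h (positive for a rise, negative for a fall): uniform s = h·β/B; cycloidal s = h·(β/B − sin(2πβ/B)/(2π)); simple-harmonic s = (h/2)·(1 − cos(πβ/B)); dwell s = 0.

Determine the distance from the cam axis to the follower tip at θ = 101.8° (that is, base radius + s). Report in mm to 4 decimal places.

seg 1 [0°–35°] uniform, h=11: full span → s += 11 → s = 11.0000
seg 2 [35°–304.9°] cycloidal, h=12: θ=101.8° here. β=66.8, B=269.9. 12·(0.2475 − sin(2π·0.2475)/(2π)) = 1.0604 → s = 12.0604
radial distance = base radius + s = 19 + 12.0604 = 31.0604

31.0604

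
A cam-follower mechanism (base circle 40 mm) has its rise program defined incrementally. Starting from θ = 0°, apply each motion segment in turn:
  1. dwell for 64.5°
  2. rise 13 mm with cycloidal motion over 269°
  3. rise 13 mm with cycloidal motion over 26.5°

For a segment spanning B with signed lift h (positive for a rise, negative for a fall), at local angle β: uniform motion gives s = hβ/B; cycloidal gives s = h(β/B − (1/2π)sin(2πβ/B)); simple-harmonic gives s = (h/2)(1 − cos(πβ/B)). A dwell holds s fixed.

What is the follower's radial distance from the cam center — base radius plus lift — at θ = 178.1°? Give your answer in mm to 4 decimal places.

seg 1 [0°–64.5°] dwell: s stays 0.0000
seg 2 [64.5°–333.5°] cycloidal, h=13: θ=178.1° here. β=113.6, B=269. 13·(0.4223 − sin(2π·0.4223)/(2π)) = 4.5196 → s = 4.5196
radial distance = base radius + s = 40 + 4.5196 = 44.5196

44.5196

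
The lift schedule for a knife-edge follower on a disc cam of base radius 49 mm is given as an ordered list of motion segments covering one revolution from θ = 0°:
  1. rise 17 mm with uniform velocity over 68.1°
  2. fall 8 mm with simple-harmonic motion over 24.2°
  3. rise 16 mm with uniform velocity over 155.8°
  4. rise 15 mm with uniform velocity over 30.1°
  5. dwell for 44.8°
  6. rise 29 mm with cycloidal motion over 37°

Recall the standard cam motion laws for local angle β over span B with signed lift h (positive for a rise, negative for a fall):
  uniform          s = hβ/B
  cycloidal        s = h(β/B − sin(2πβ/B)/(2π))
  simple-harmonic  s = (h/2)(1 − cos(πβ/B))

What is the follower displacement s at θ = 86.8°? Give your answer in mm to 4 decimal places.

seg 1 [0°–68.1°] uniform, h=17: full span → s += 17 → s = 17.0000
seg 2 [68.1°–92.3°] simple-harmonic, h=-8: θ=86.8° here. β=18.7, B=24.2. -8/2·(1 − cos(π·0.7727)) = -7.0230 → s = 9.9770

9.9770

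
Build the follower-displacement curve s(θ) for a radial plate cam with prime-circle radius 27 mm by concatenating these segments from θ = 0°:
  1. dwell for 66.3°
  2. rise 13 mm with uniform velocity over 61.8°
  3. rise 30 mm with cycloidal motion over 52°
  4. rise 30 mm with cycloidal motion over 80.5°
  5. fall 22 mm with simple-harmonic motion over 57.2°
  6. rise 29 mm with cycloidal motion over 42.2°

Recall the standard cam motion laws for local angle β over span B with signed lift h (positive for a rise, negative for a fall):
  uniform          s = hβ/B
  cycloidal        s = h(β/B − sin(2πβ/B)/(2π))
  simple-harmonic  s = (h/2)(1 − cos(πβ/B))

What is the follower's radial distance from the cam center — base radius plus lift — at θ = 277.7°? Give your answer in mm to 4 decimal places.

seg 1 [0°–66.3°] dwell: s stays 0.0000
seg 2 [66.3°–128.1°] uniform, h=13: full span → s += 13 → s = 13.0000
seg 3 [128.1°–180.1°] cycloidal, h=30: full span → s += 30 → s = 43.0000
seg 4 [180.1°–260.6°] cycloidal, h=30: full span → s += 30 → s = 73.0000
seg 5 [260.6°–317.8°] simple-harmonic, h=-22: θ=277.7° here. β=17.1, B=57.2. -22/2·(1 − cos(π·0.2990)) = -4.5051 → s = 68.4949
radial distance = base radius + s = 27 + 68.4949 = 95.4949

95.4949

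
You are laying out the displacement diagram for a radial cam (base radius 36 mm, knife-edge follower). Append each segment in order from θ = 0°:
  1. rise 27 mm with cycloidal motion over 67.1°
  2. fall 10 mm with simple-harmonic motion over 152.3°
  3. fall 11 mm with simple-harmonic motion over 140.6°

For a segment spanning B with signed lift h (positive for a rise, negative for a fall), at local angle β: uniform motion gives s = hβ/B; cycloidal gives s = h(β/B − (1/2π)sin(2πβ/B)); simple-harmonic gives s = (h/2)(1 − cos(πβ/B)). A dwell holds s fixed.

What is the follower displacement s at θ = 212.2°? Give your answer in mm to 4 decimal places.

seg 1 [0°–67.1°] cycloidal, h=27: full span → s += 27 → s = 27.0000
seg 2 [67.1°–219.4°] simple-harmonic, h=-10: θ=212.2° here. β=145.1, B=152.3. -10/2·(1 − cos(π·0.9527)) = -9.9450 → s = 17.0550

17.0550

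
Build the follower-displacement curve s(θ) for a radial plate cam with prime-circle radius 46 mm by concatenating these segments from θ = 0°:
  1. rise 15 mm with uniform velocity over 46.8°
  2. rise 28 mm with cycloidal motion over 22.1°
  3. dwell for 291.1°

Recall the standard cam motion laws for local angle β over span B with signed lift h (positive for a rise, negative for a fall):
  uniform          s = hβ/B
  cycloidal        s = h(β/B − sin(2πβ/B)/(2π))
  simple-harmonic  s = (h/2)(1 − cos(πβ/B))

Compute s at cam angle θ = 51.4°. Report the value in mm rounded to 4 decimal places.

seg 1 [0°–46.8°] uniform, h=15: full span → s += 15 → s = 15.0000
seg 2 [46.8°–68.9°] cycloidal, h=28: θ=51.4° here. β=4.6, B=22.1. 28·(0.2081 − sin(2π·0.2081)/(2π)) = 1.5249 → s = 16.5249

16.5249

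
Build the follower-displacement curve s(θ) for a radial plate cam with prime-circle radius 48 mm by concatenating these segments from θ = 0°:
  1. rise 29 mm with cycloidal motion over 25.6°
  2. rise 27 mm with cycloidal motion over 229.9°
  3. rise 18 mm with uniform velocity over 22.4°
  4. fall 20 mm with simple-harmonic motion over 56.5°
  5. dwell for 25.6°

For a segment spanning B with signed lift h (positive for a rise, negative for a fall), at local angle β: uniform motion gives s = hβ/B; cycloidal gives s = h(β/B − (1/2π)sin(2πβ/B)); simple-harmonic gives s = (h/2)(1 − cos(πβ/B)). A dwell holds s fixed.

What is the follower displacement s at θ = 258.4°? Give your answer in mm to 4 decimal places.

seg 1 [0°–25.6°] cycloidal, h=29: full span → s += 29 → s = 29.0000
seg 2 [25.6°–255.5°] cycloidal, h=27: full span → s += 27 → s = 56.0000
seg 3 [255.5°–277.9°] uniform, h=18: θ=258.4° here. β=2.9, B=22.4. 18·2.9/22.4 = 2.3304 → s = 58.3304

58.3304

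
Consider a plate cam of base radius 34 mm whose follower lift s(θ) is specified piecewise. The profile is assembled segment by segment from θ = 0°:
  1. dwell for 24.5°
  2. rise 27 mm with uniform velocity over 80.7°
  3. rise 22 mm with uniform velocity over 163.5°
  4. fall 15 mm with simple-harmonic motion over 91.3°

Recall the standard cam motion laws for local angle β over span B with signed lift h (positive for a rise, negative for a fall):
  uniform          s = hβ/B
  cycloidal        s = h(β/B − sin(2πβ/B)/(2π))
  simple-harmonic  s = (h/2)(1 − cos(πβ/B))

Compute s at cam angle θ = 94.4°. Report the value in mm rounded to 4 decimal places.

seg 1 [0°–24.5°] dwell: s stays 0.0000
seg 2 [24.5°–105.2°] uniform, h=27: θ=94.4° here. β=69.9, B=80.7. 27·69.9/80.7 = 23.3866 → s = 23.3866

23.3866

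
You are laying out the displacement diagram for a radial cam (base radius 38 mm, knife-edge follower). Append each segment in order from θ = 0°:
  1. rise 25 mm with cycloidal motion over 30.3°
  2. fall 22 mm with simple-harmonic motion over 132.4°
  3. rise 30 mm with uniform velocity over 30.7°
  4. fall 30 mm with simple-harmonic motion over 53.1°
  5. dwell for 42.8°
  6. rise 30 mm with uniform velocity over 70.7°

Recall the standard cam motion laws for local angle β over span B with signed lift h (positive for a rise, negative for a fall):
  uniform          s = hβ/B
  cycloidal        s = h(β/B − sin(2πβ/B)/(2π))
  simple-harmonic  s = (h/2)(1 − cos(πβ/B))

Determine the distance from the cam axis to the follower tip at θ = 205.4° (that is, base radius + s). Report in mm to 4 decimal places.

seg 1 [0°–30.3°] cycloidal, h=25: full span → s += 25 → s = 25.0000
seg 2 [30.3°–162.7°] simple-harmonic, h=-22: full span → s += -22 → s = 3.0000
seg 3 [162.7°–193.4°] uniform, h=30: full span → s += 30 → s = 33.0000
seg 4 [193.4°–246.5°] simple-harmonic, h=-30: θ=205.4° here. β=12, B=53.1. -30/2·(1 − cos(π·0.2260)) = -3.6242 → s = 29.3758
radial distance = base radius + s = 38 + 29.3758 = 67.3758

67.3758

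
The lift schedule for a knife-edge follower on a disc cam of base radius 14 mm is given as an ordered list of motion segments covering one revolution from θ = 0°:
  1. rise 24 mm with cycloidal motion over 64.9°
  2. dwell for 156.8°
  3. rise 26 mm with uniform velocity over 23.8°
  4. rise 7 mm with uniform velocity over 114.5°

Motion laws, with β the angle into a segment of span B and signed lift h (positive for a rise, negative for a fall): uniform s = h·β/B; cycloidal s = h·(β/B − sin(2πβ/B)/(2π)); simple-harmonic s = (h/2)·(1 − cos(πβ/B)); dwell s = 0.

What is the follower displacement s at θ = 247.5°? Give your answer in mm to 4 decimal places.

seg 1 [0°–64.9°] cycloidal, h=24: full span → s += 24 → s = 24.0000
seg 2 [64.9°–221.7°] dwell: s stays 24.0000
seg 3 [221.7°–245.5°] uniform, h=26: full span → s += 26 → s = 50.0000
seg 4 [245.5°–360°] uniform, h=7: θ=247.5° here. β=2, B=114.5. 7·2/114.5 = 0.1223 → s = 50.1223

50.1223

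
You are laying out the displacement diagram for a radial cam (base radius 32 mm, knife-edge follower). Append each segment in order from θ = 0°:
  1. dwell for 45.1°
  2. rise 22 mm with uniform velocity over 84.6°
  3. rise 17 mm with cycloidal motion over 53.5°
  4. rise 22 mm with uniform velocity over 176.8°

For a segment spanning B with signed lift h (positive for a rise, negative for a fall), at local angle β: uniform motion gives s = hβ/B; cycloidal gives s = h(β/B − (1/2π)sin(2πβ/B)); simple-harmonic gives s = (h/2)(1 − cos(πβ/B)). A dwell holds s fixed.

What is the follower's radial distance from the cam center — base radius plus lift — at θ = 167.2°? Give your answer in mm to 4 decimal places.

seg 1 [0°–45.1°] dwell: s stays 0.0000
seg 2 [45.1°–129.7°] uniform, h=22: full span → s += 22 → s = 22.0000
seg 3 [129.7°–183.2°] cycloidal, h=17: θ=167.2° here. β=37.5, B=53.5. 17·(0.7009 − sin(2π·0.7009)/(2π)) = 14.4940 → s = 36.4940
radial distance = base radius + s = 32 + 36.4940 = 68.4940

68.4940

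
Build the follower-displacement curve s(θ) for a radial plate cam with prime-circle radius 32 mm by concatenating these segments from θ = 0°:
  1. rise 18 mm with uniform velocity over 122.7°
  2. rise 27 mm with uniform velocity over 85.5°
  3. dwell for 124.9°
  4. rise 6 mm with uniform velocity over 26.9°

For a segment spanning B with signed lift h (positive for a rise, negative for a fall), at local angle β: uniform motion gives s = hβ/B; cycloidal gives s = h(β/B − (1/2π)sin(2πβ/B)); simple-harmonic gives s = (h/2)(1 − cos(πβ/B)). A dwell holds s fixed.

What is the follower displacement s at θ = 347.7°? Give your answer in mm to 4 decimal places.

seg 1 [0°–122.7°] uniform, h=18: full span → s += 18 → s = 18.0000
seg 2 [122.7°–208.2°] uniform, h=27: full span → s += 27 → s = 45.0000
seg 3 [208.2°–333.1°] dwell: s stays 45.0000
seg 4 [333.1°–360°] uniform, h=6: θ=347.7° here. β=14.6, B=26.9. 6·14.6/26.9 = 3.2565 → s = 48.2565

48.2565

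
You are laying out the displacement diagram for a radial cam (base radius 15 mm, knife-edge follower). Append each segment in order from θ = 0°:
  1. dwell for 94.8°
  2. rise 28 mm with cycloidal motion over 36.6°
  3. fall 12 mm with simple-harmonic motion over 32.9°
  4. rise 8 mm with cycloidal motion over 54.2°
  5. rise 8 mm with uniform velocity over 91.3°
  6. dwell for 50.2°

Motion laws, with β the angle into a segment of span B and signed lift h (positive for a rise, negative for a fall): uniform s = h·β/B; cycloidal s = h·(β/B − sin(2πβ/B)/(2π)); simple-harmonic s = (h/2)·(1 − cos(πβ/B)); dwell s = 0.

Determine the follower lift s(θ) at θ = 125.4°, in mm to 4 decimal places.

seg 1 [0°–94.8°] dwell: s stays 0.0000
seg 2 [94.8°–131.4°] cycloidal, h=28: θ=125.4° here. β=30.6, B=36.6. 28·(0.8361 − sin(2π·0.8361)/(2π)) = 27.2303 → s = 27.2303

27.2303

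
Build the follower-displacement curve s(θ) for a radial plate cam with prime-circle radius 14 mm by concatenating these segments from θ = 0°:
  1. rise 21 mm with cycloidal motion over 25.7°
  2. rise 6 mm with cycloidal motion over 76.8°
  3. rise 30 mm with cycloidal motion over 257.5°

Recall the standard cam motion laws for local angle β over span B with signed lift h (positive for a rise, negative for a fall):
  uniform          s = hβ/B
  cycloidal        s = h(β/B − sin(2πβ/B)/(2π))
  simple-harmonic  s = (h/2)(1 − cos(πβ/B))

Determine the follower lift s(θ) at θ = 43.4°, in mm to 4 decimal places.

seg 1 [0°–25.7°] cycloidal, h=21: full span → s += 21 → s = 21.0000
seg 2 [25.7°–102.5°] cycloidal, h=6: θ=43.4° here. β=17.7, B=76.8. 6·(0.2305 − sin(2π·0.2305)/(2π)) = 0.4351 → s = 21.4351

21.4351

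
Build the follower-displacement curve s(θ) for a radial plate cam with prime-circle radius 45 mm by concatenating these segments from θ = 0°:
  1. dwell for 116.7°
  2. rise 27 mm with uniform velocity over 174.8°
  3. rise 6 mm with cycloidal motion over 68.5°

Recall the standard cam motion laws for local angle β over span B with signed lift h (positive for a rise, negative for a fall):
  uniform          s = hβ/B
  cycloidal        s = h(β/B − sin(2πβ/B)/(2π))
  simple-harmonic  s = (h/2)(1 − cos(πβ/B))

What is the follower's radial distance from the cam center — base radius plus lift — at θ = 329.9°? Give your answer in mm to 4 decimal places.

seg 1 [0°–116.7°] dwell: s stays 0.0000
seg 2 [116.7°–291.5°] uniform, h=27: full span → s += 27 → s = 27.0000
seg 3 [291.5°–360°] cycloidal, h=6: θ=329.9° here. β=38.4, B=68.5. 6·(0.5606 − sin(2π·0.5606)/(2π)) = 3.7183 → s = 30.7183
radial distance = base radius + s = 45 + 30.7183 = 75.7183

75.7183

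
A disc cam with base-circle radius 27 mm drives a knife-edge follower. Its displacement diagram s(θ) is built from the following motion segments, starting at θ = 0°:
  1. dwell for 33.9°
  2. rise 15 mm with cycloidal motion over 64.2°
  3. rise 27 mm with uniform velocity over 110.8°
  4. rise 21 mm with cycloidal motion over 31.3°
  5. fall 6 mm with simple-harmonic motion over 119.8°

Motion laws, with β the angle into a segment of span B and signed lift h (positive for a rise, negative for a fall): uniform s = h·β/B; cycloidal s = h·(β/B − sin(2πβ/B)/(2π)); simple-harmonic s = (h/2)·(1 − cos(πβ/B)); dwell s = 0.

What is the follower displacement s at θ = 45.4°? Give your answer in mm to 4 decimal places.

seg 1 [0°–33.9°] dwell: s stays 0.0000
seg 2 [33.9°–98.1°] cycloidal, h=15: θ=45.4° here. β=11.5, B=64.2. 15·(0.1791 − sin(2π·0.1791)/(2π)) = 0.5324 → s = 0.5324

0.5324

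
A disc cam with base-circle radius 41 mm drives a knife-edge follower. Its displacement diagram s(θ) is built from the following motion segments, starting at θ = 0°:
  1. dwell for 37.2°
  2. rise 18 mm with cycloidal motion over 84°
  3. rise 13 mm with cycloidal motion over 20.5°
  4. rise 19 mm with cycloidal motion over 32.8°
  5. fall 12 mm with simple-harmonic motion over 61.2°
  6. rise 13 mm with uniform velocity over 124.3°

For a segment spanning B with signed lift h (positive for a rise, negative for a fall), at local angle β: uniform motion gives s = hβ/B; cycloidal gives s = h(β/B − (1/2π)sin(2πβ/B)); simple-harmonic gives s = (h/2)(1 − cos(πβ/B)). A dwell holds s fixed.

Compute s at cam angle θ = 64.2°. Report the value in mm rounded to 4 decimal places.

seg 1 [0°–37.2°] dwell: s stays 0.0000
seg 2 [37.2°–121.2°] cycloidal, h=18: θ=64.2° here. β=27, B=84. 18·(0.3214 − sin(2π·0.3214)/(2π)) = 3.2046 → s = 3.2046

3.2046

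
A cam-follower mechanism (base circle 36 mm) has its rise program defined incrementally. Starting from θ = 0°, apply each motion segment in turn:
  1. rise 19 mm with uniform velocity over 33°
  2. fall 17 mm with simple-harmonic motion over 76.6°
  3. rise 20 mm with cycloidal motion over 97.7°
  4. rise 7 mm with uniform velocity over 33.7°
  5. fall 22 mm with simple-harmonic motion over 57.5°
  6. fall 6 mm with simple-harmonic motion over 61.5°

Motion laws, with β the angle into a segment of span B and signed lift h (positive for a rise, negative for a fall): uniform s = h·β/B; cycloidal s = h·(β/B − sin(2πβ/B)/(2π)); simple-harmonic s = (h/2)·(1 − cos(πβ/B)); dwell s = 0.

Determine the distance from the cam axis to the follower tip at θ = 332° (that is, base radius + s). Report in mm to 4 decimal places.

seg 1 [0°–33°] uniform, h=19: full span → s += 19 → s = 19.0000
seg 2 [33°–109.6°] simple-harmonic, h=-17: full span → s += -17 → s = 2.0000
seg 3 [109.6°–207.3°] cycloidal, h=20: full span → s += 20 → s = 22.0000
seg 4 [207.3°–241°] uniform, h=7: full span → s += 7 → s = 29.0000
seg 5 [241°–298.5°] simple-harmonic, h=-22: full span → s += -22 → s = 7.0000
seg 6 [298.5°–360°] simple-harmonic, h=-6: θ=332° here. β=33.5, B=61.5. -6/2·(1 − cos(π·0.5447)) = -3.4200 → s = 3.5800
radial distance = base radius + s = 36 + 3.5800 = 39.5800

39.5800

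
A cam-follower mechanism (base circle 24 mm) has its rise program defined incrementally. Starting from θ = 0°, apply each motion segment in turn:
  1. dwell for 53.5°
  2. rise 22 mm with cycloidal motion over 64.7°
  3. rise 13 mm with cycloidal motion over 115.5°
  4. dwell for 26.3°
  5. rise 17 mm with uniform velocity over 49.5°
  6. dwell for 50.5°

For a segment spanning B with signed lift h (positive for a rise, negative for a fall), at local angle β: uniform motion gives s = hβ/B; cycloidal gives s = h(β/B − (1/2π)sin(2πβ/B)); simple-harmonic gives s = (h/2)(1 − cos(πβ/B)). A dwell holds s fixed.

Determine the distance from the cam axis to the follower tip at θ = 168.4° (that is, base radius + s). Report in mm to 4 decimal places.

seg 1 [0°–53.5°] dwell: s stays 0.0000
seg 2 [53.5°–118.2°] cycloidal, h=22: full span → s += 22 → s = 22.0000
seg 3 [118.2°–233.7°] cycloidal, h=13: θ=168.4° here. β=50.2, B=115.5. 13·(0.4346 − sin(2π·0.4346)/(2π)) = 4.8241 → s = 26.8241
radial distance = base radius + s = 24 + 26.8241 = 50.8241

50.8241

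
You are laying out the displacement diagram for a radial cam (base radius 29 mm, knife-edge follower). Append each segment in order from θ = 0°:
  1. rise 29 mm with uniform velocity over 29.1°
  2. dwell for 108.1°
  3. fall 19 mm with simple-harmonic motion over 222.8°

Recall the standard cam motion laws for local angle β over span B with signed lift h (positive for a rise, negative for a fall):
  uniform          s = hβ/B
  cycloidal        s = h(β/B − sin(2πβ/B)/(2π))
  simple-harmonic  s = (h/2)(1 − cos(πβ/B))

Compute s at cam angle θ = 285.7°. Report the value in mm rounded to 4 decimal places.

seg 1 [0°–29.1°] uniform, h=29: full span → s += 29 → s = 29.0000
seg 2 [29.1°–137.2°] dwell: s stays 29.0000
seg 3 [137.2°–360°] simple-harmonic, h=-19: θ=285.7° here. β=148.5, B=222.8. -19/2·(1 − cos(π·0.6665)) = -14.2461 → s = 14.7539

14.7539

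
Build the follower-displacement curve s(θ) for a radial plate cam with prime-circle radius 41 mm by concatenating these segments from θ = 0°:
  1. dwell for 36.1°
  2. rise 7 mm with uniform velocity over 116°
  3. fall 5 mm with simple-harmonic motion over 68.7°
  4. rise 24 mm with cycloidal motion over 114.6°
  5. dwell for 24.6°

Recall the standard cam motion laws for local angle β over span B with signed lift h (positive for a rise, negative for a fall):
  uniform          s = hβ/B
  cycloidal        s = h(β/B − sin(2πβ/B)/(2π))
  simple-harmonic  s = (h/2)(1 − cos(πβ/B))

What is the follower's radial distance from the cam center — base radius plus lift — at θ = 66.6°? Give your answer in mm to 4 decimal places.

seg 1 [0°–36.1°] dwell: s stays 0.0000
seg 2 [36.1°–152.1°] uniform, h=7: θ=66.6° here. β=30.5, B=116. 7·30.5/116 = 1.8405 → s = 1.8405
radial distance = base radius + s = 41 + 1.8405 = 42.8405

42.8405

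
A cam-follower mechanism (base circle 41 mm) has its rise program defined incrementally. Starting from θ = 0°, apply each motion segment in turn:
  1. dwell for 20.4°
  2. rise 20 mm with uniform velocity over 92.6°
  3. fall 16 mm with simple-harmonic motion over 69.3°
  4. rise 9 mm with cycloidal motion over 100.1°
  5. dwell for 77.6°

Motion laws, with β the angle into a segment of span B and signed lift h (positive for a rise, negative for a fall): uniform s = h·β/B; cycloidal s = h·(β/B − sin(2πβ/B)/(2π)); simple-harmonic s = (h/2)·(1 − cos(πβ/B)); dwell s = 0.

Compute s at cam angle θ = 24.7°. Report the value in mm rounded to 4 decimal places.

seg 1 [0°–20.4°] dwell: s stays 0.0000
seg 2 [20.4°–113°] uniform, h=20: θ=24.7° here. β=4.3, B=92.6. 20·4.3/92.6 = 0.9287 → s = 0.9287

0.9287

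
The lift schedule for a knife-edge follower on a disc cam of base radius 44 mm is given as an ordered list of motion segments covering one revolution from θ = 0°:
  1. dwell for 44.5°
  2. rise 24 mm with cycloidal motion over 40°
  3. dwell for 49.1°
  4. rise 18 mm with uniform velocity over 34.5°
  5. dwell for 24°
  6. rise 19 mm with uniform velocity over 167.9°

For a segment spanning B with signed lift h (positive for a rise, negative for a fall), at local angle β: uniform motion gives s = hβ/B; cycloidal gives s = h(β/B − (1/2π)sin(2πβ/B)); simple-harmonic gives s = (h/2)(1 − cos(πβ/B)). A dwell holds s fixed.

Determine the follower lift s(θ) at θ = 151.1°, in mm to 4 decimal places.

seg 1 [0°–44.5°] dwell: s stays 0.0000
seg 2 [44.5°–84.5°] cycloidal, h=24: full span → s += 24 → s = 24.0000
seg 3 [84.5°–133.6°] dwell: s stays 24.0000
seg 4 [133.6°–168.1°] uniform, h=18: θ=151.1° here. β=17.5, B=34.5. 18·17.5/34.5 = 9.1304 → s = 33.1304

33.1304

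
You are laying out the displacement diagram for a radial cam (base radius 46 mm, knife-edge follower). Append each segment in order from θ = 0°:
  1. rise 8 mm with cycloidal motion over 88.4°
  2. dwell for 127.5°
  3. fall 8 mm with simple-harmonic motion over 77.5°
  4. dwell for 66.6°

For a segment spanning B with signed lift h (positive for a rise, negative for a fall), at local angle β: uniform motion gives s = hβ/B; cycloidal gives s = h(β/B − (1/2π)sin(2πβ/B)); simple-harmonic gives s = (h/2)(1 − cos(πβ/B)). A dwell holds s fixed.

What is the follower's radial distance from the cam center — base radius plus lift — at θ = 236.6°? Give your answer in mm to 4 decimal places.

seg 1 [0°–88.4°] cycloidal, h=8: full span → s += 8 → s = 8.0000
seg 2 [88.4°–215.9°] dwell: s stays 8.0000
seg 3 [215.9°–293.4°] simple-harmonic, h=-8: θ=236.6° here. β=20.7, B=77.5. -8/2·(1 − cos(π·0.2671)) = -1.3275 → s = 6.6725
radial distance = base radius + s = 46 + 6.6725 = 52.6725

52.6725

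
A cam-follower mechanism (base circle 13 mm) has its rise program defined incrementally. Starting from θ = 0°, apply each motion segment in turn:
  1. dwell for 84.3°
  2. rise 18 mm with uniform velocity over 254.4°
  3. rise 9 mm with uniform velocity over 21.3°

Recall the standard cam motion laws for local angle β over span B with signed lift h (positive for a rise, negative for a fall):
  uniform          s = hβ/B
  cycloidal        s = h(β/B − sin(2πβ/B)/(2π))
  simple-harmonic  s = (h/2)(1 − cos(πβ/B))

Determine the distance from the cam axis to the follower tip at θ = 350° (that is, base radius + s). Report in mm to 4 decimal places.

seg 1 [0°–84.3°] dwell: s stays 0.0000
seg 2 [84.3°–338.7°] uniform, h=18: full span → s += 18 → s = 18.0000
seg 3 [338.7°–360°] uniform, h=9: θ=350° here. β=11.3, B=21.3. 9·11.3/21.3 = 4.7746 → s = 22.7746
radial distance = base radius + s = 13 + 22.7746 = 35.7746

35.7746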